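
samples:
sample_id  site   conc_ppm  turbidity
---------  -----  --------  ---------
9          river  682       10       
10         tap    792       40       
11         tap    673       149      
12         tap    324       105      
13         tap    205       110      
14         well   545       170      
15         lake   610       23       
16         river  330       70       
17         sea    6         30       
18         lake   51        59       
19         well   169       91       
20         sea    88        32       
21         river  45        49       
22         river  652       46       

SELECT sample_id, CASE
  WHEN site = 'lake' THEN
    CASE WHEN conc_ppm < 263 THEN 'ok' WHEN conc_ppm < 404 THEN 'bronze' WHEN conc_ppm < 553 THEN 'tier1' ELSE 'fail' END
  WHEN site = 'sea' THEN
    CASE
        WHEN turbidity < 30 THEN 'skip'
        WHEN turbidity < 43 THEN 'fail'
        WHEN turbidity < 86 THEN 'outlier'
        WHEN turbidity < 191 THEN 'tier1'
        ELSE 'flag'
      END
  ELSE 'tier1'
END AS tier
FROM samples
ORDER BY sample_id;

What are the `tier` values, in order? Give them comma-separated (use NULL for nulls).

sample_id=9: site='river' → outer ELSE → tier1
sample_id=10: site='tap' → outer ELSE → tier1
sample_id=11: site='tap' → outer ELSE → tier1
sample_id=12: site='tap' → outer ELSE → tier1
sample_id=13: site='tap' → outer ELSE → tier1
sample_id=14: site='well' → outer ELSE → tier1
sample_id=15: site='lake' → inner[ELSE] → fail
sample_id=16: site='river' → outer ELSE → tier1
sample_id=17: site='sea' → inner[turbidity < 43] → fail
sample_id=18: site='lake' → inner[conc_ppm < 263] → ok
sample_id=19: site='well' → outer ELSE → tier1
sample_id=20: site='sea' → inner[turbidity < 43] → fail
sample_id=21: site='river' → outer ELSE → tier1
sample_id=22: site='river' → outer ELSE → tier1

tier1, tier1, tier1, tier1, tier1, tier1, fail, tier1, fail, ok, tier1, fail, tier1, tier1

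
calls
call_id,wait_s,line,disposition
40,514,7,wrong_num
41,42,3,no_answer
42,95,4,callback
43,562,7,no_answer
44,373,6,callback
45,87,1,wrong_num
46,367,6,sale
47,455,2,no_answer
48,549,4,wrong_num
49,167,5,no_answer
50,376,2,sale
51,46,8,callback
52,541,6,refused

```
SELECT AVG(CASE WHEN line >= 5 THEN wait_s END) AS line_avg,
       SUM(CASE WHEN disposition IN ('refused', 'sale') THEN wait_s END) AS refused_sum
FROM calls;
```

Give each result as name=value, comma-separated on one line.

[line_avg: line >= 5]
call_id=40: ✓ → 514
call_id=41: ✗
call_id=42: ✗
call_id=43: ✓ → 562
call_id=44: ✓ → 373
call_id=45: ✗
call_id=46: ✓ → 367
call_id=47: ✗
call_id=48: ✗
call_id=49: ✓ → 167
call_id=50: ✗
call_id=51: ✓ → 46
call_id=52: ✓ → 541
line_avg = (514 + 562 + 373 + 367 + 167 + 46 + 541) / 7 = 367.1428571429
—
[refused_sum: disposition IN ('refused', 'sale')]
call_id=40: ✗
call_id=41: ✗
call_id=42: ✗
call_id=43: ✗
call_id=44: ✗
call_id=45: ✗
call_id=46: ✓ → 367
call_id=47: ✗
call_id=48: ✗
call_id=49: ✗
call_id=50: ✓ → 376
call_id=51: ✗
call_id=52: ✓ → 541
refused_sum = 367 + 376 + 541 = 1284

line_avg=367.1428571429, refused_sum=1284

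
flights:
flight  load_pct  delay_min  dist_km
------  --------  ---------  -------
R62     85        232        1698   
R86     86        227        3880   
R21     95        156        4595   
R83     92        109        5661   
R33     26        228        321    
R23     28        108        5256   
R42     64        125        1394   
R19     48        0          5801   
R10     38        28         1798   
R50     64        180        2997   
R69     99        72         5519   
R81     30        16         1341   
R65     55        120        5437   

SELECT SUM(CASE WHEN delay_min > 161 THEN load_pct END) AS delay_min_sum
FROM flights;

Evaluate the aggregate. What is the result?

261

flight=R62: ✓ → 85
flight=R86: ✓ → 86
flight=R21: ✗
flight=R83: ✗
flight=R33: ✓ → 26
flight=R23: ✗
flight=R42: ✗
flight=R19: ✗
flight=R10: ✗
flight=R50: ✓ → 64
flight=R69: ✗
flight=R81: ✗
flight=R65: ✗
delay_min_sum = 85 + 86 + 26 + 64 = 261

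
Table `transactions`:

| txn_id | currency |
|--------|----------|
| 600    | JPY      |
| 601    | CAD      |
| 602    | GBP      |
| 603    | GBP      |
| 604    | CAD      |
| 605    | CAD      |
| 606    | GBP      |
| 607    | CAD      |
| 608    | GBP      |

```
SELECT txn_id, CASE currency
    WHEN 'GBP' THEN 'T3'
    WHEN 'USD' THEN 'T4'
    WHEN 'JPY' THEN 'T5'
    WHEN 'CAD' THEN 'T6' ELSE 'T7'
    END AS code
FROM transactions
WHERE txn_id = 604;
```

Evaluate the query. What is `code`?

txn_id = 604: currency=CAD.
currency='GBP' → false
currency='USD' → false
currency='JPY' → false
currency='CAD' → true → T6

T6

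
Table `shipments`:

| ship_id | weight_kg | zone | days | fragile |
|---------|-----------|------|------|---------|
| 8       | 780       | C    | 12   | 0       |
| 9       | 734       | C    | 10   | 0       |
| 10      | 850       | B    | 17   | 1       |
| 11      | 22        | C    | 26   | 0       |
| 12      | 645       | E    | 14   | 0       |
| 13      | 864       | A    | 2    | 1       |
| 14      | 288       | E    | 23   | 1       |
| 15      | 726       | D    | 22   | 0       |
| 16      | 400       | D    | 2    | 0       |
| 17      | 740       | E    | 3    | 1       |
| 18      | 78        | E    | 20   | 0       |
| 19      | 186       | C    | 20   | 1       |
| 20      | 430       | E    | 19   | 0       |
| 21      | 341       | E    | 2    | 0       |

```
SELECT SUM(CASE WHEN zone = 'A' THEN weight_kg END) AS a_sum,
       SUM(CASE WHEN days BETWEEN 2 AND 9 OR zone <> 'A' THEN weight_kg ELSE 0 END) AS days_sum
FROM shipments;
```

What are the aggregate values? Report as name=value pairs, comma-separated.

a_sum=864, days_sum=7084

[a_sum: zone = 'A']
ship_id=8: ✗
ship_id=9: ✗
ship_id=10: ✗
ship_id=11: ✗
ship_id=12: ✗
ship_id=13: ✓ → 864
ship_id=14: ✗
ship_id=15: ✗
ship_id=16: ✗
ship_id=17: ✗
ship_id=18: ✗
ship_id=19: ✗
ship_id=20: ✗
ship_id=21: ✗
a_sum = 864
—
[days_sum: days BETWEEN 2 AND 9 OR zone <> 'A']
ship_id=8: ✓ → 780
ship_id=9: ✓ → 734
ship_id=10: ✓ → 850
ship_id=11: ✓ → 22
ship_id=12: ✓ → 645
ship_id=13: ✓ → 864
ship_id=14: ✓ → 288
ship_id=15: ✓ → 726
ship_id=16: ✓ → 400
ship_id=17: ✓ → 740
ship_id=18: ✓ → 78
ship_id=19: ✓ → 186
ship_id=20: ✓ → 430
ship_id=21: ✓ → 341
days_sum = 780 + 734 + 850 + 22 + 645 + 864 + 288 + 726 + 400 + 740 + 78 + 186 + 430 + 341 = 7084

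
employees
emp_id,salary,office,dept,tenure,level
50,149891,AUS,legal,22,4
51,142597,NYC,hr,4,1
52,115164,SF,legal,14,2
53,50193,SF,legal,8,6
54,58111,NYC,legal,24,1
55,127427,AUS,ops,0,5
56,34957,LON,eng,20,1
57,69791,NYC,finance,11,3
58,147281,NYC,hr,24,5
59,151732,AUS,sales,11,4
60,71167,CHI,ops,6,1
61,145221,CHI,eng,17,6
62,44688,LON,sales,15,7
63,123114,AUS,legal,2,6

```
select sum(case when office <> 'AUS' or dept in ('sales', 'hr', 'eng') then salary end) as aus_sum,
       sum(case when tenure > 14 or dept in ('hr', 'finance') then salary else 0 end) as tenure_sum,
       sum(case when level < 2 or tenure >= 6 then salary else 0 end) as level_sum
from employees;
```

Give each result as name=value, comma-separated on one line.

[aus_sum: office <> 'AUS' or dept in ('sales', 'hr', 'eng')]
emp_id=50: ✗
emp_id=51: ✓ → 142597
emp_id=52: ✓ → 115164
emp_id=53: ✓ → 50193
emp_id=54: ✓ → 58111
emp_id=55: ✗
emp_id=56: ✓ → 34957
emp_id=57: ✓ → 69791
emp_id=58: ✓ → 147281
emp_id=59: ✓ → 151732
emp_id=60: ✓ → 71167
emp_id=61: ✓ → 145221
emp_id=62: ✓ → 44688
emp_id=63: ✗
aus_sum = 142597 + 115164 + 50193 + 58111 + 34957 + 69791 + 147281 + 151732 + 71167 + 145221 + 44688 = 1030902
—
[tenure_sum: tenure > 14 or dept in ('hr', 'finance')]
emp_id=50: ✓ → 149891
emp_id=51: ✓ → 142597
emp_id=52: ✗
emp_id=53: ✗
emp_id=54: ✓ → 58111
emp_id=55: ✗
emp_id=56: ✓ → 34957
emp_id=57: ✓ → 69791
emp_id=58: ✓ → 147281
emp_id=59: ✗
emp_id=60: ✗
emp_id=61: ✓ → 145221
emp_id=62: ✓ → 44688
emp_id=63: ✗
tenure_sum = 149891 + 142597 + 58111 + 34957 + 69791 + 147281 + 145221 + 44688 = 792537
—
[level_sum: level < 2 or tenure >= 6]
emp_id=50: ✓ → 149891
emp_id=51: ✓ → 142597
emp_id=52: ✓ → 115164
emp_id=53: ✓ → 50193
emp_id=54: ✓ → 58111
emp_id=55: ✗
emp_id=56: ✓ → 34957
emp_id=57: ✓ → 69791
emp_id=58: ✓ → 147281
emp_id=59: ✓ → 151732
emp_id=60: ✓ → 71167
emp_id=61: ✓ → 145221
emp_id=62: ✓ → 44688
emp_id=63: ✗
level_sum = 149891 + 142597 + 115164 + 50193 + 58111 + 34957 + 69791 + 147281 + 151732 + 71167 + 145221 + 44688 = 1180793

aus_sum=1030902, tenure_sum=792537, level_sum=1180793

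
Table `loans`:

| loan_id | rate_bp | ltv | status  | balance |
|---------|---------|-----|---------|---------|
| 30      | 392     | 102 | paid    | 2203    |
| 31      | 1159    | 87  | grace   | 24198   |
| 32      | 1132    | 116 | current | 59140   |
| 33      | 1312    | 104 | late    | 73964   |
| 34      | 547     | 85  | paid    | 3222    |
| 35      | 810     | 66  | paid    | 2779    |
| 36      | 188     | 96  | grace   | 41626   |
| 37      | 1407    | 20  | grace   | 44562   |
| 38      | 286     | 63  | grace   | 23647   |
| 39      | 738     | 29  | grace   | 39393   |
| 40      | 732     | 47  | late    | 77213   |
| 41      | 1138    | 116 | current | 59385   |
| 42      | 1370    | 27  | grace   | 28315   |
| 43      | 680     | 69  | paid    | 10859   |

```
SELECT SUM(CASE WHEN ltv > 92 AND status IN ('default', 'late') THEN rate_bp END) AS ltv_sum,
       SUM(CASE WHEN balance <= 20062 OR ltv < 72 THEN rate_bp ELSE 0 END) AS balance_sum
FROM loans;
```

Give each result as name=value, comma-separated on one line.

ltv_sum=1312, balance_sum=6962

[ltv_sum: ltv > 92 AND status IN ('default', 'late')]
loan_id=30: ✗
loan_id=31: ✗
loan_id=32: ✗
loan_id=33: ✓ → 1312
loan_id=34: ✗
loan_id=35: ✗
loan_id=36: ✗
loan_id=37: ✗
loan_id=38: ✗
loan_id=39: ✗
loan_id=40: ✗
loan_id=41: ✗
loan_id=42: ✗
loan_id=43: ✗
ltv_sum = 1312
—
[balance_sum: balance <= 20062 OR ltv < 72]
loan_id=30: ✓ → 392
loan_id=31: ✗
loan_id=32: ✗
loan_id=33: ✗
loan_id=34: ✓ → 547
loan_id=35: ✓ → 810
loan_id=36: ✗
loan_id=37: ✓ → 1407
loan_id=38: ✓ → 286
loan_id=39: ✓ → 738
loan_id=40: ✓ → 732
loan_id=41: ✗
loan_id=42: ✓ → 1370
loan_id=43: ✓ → 680
balance_sum = 392 + 547 + 810 + 1407 + 286 + 738 + 732 + 1370 + 680 = 6962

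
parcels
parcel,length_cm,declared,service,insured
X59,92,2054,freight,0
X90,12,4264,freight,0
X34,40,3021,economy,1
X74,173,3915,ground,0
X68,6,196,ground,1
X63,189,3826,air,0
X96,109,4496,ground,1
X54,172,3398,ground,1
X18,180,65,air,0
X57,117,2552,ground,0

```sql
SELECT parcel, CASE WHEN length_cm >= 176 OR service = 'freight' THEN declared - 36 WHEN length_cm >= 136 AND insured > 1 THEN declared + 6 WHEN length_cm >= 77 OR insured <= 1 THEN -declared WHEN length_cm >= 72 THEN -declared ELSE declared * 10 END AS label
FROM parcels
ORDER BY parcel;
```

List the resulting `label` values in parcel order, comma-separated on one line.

parcel=X18: length_cm >= 176 OR service = 'freight' → 29
parcel=X34: length_cm >= 77 OR insured <= 1 → -3021
parcel=X54: length_cm >= 77 OR insured <= 1 → -3398
parcel=X57: length_cm >= 77 OR insured <= 1 → -2552
parcel=X59: length_cm >= 176 OR service = 'freight' → 2018
parcel=X63: length_cm >= 176 OR service = 'freight' → 3790
parcel=X68: length_cm >= 77 OR insured <= 1 → -196
parcel=X74: length_cm >= 77 OR insured <= 1 → -3915
parcel=X90: length_cm >= 176 OR service = 'freight' → 4228
parcel=X96: length_cm >= 77 OR insured <= 1 → -4496

29, -3021, -3398, -2552, 2018, 3790, -196, -3915, 4228, -4496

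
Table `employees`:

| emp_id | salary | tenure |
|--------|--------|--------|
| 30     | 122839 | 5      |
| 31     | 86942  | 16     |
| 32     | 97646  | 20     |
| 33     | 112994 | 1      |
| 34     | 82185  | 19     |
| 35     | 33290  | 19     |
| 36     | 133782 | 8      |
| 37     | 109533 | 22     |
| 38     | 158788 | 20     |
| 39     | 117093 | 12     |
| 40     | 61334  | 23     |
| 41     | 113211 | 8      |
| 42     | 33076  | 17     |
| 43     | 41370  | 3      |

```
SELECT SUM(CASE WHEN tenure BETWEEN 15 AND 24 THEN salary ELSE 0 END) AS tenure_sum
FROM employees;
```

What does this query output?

662794

emp_id=30: ✗
emp_id=31: ✓ → 86942
emp_id=32: ✓ → 97646
emp_id=33: ✗
emp_id=34: ✓ → 82185
emp_id=35: ✓ → 33290
emp_id=36: ✗
emp_id=37: ✓ → 109533
emp_id=38: ✓ → 158788
emp_id=39: ✗
emp_id=40: ✓ → 61334
emp_id=41: ✗
emp_id=42: ✓ → 33076
emp_id=43: ✗
tenure_sum = 86942 + 97646 + 82185 + 33290 + 109533 + 158788 + 61334 + 33076 = 662794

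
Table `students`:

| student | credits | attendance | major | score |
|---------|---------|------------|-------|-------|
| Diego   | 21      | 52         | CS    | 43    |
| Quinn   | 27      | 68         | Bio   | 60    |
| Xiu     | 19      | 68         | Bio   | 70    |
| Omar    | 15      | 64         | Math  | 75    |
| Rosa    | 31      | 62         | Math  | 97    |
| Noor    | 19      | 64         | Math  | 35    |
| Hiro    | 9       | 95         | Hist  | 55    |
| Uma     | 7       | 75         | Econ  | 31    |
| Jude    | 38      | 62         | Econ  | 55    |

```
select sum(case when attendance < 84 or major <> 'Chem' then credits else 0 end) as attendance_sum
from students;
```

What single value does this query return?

student=Diego: ✓ → 21
student=Quinn: ✓ → 27
student=Xiu: ✓ → 19
student=Omar: ✓ → 15
student=Rosa: ✓ → 31
student=Noor: ✓ → 19
student=Hiro: ✓ → 9
student=Uma: ✓ → 7
student=Jude: ✓ → 38
attendance_sum = 21 + 27 + 19 + 15 + 31 + 19 + 9 + 7 + 38 = 186

186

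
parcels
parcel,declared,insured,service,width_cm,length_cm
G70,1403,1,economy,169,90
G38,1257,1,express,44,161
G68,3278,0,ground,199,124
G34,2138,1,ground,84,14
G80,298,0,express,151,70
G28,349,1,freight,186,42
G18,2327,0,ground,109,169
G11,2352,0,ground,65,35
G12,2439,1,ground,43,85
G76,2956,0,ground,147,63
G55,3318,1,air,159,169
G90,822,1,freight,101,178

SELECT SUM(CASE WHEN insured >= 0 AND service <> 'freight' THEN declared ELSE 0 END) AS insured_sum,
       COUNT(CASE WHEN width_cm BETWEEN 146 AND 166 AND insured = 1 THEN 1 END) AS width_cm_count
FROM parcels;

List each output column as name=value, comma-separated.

[insured_sum: insured >= 0 AND service <> 'freight']
parcel=G70: ✓ → 1403
parcel=G38: ✓ → 1257
parcel=G68: ✓ → 3278
parcel=G34: ✓ → 2138
parcel=G80: ✓ → 298
parcel=G28: ✗
parcel=G18: ✓ → 2327
parcel=G11: ✓ → 2352
parcel=G12: ✓ → 2439
parcel=G76: ✓ → 2956
parcel=G55: ✓ → 3318
parcel=G90: ✗
insured_sum = 1403 + 1257 + 3278 + 2138 + 298 + 2327 + 2352 + 2439 + 2956 + 3318 = 21766
—
[width_cm_count: width_cm BETWEEN 146 AND 166 AND insured = 1]
parcel=G70: ✗
parcel=G38: ✗
parcel=G68: ✗
parcel=G34: ✗
parcel=G80: ✗
parcel=G28: ✗
parcel=G18: ✗
parcel=G11: ✗
parcel=G12: ✗
parcel=G76: ✗
parcel=G55: ✓ → 1
parcel=G90: ✗
width_cm_count = COUNT(1) = 1

insured_sum=21766, width_cm_count=1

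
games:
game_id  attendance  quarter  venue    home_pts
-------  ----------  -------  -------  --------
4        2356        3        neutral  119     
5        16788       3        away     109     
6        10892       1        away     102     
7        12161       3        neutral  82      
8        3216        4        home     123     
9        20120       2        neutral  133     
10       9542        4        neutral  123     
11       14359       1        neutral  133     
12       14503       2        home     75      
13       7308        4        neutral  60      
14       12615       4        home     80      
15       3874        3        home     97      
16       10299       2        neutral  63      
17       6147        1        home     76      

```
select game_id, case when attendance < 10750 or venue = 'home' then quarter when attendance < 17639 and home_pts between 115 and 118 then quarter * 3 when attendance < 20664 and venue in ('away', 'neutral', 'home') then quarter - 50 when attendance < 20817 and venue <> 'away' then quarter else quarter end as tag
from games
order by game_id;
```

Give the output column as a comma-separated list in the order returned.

game_id=4: attendance < 10750 or venue = 'home' → 3
game_id=5: attendance < 20664 and venue in ('away', 'neutral', 'home') → -47
game_id=6: attendance < 20664 and venue in ('away', 'neutral', 'home') → -49
game_id=7: attendance < 20664 and venue in ('away', 'neutral', 'home') → -47
game_id=8: attendance < 10750 or venue = 'home' → 4
game_id=9: attendance < 20664 and venue in ('away', 'neutral', 'home') → -48
game_id=10: attendance < 10750 or venue = 'home' → 4
game_id=11: attendance < 20664 and venue in ('away', 'neutral', 'home') → -49
game_id=12: attendance < 10750 or venue = 'home' → 2
game_id=13: attendance < 10750 or venue = 'home' → 4
game_id=14: attendance < 10750 or venue = 'home' → 4
game_id=15: attendance < 10750 or venue = 'home' → 3
game_id=16: attendance < 10750 or venue = 'home' → 2
game_id=17: attendance < 10750 or venue = 'home' → 1

3, -47, -49, -47, 4, -48, 4, -49, 2, 4, 4, 3, 2, 1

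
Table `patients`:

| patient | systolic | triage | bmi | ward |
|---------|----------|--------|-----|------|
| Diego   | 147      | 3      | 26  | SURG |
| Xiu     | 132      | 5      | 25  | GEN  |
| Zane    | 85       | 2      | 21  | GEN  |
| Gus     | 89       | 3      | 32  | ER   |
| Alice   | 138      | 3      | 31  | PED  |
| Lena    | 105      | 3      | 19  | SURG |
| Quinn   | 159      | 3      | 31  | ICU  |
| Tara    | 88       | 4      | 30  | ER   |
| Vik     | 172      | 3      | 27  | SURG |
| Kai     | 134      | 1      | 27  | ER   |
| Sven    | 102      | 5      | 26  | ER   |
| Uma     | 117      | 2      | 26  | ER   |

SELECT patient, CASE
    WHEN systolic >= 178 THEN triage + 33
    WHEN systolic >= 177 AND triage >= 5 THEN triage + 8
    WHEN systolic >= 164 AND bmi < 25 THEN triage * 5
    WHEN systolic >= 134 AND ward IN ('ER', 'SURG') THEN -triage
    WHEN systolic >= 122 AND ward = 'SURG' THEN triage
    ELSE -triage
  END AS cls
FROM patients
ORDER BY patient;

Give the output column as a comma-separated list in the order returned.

-3, -3, -3, -1, -3, -3, -5, -4, -2, -3, -5, -2

patient=Alice: ELSE → -3
patient=Diego: systolic >= 134 AND ward IN ('ER', 'SURG') → -3
patient=Gus: ELSE → -3
patient=Kai: systolic >= 134 AND ward IN ('ER', 'SURG') → -1
patient=Lena: ELSE → -3
patient=Quinn: ELSE → -3
patient=Sven: ELSE → -5
patient=Tara: ELSE → -4
patient=Uma: ELSE → -2
patient=Vik: systolic >= 134 AND ward IN ('ER', 'SURG') → -3
patient=Xiu: ELSE → -5
patient=Zane: ELSE → -2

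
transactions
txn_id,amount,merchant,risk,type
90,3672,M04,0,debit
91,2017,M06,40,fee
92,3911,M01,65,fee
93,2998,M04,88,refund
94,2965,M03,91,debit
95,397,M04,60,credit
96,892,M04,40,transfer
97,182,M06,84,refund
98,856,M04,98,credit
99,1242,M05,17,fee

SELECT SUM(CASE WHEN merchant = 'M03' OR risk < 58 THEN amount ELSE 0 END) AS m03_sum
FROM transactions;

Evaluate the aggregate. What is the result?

10788

txn_id=90: ✓ → 3672
txn_id=91: ✓ → 2017
txn_id=92: ✗
txn_id=93: ✗
txn_id=94: ✓ → 2965
txn_id=95: ✗
txn_id=96: ✓ → 892
txn_id=97: ✗
txn_id=98: ✗
txn_id=99: ✓ → 1242
m03_sum = 3672 + 2017 + 2965 + 892 + 1242 = 10788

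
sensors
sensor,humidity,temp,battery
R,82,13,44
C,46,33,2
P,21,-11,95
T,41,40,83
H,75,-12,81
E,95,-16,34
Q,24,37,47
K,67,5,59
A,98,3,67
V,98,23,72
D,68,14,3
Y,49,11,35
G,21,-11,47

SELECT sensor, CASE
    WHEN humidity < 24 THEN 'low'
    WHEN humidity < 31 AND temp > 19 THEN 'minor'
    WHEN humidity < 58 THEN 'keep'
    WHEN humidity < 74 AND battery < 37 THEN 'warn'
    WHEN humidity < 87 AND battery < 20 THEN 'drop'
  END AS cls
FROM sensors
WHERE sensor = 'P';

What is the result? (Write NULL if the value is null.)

sensor = P: humidity=21, temp=-11, battery=95.
humidity < 24 → true → low

low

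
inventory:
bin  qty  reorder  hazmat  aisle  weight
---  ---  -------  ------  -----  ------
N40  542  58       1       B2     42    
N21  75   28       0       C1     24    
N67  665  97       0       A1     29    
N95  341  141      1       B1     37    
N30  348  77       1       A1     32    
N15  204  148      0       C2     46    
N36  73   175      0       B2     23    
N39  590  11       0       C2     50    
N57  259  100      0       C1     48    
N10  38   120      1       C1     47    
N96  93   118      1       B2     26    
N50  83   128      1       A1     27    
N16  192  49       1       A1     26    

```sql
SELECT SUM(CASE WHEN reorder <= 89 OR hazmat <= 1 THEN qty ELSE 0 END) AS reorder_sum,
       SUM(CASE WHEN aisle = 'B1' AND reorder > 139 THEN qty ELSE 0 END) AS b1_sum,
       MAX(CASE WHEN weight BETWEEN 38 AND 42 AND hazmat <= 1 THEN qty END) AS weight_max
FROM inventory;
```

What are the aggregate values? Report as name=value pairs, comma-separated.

[reorder_sum: reorder <= 89 OR hazmat <= 1]
bin=N40: ✓ → 542
bin=N21: ✓ → 75
bin=N67: ✓ → 665
bin=N95: ✓ → 341
bin=N30: ✓ → 348
bin=N15: ✓ → 204
bin=N36: ✓ → 73
bin=N39: ✓ → 590
bin=N57: ✓ → 259
bin=N10: ✓ → 38
bin=N96: ✓ → 93
bin=N50: ✓ → 83
bin=N16: ✓ → 192
reorder_sum = 542 + 75 + 665 + 341 + 348 + 204 + 73 + 590 + 259 + 38 + 93 + 83 + 192 = 3503
—
[b1_sum: aisle = 'B1' AND reorder > 139]
bin=N40: ✗
bin=N21: ✗
bin=N67: ✗
bin=N95: ✓ → 341
bin=N30: ✗
bin=N15: ✗
bin=N36: ✗
bin=N39: ✗
bin=N57: ✗
bin=N10: ✗
bin=N96: ✗
bin=N50: ✗
bin=N16: ✗
b1_sum = 341
—
[weight_max: weight BETWEEN 38 AND 42 AND hazmat <= 1]
bin=N40: ✓ → 542
bin=N21: ✗
bin=N67: ✗
bin=N95: ✗
bin=N30: ✗
bin=N15: ✗
bin=N36: ✗
bin=N39: ✗
bin=N57: ✗
bin=N10: ✗
bin=N96: ✗
bin=N50: ✗
bin=N16: ✗
weight_max = MAX(542) = 542

reorder_sum=3503, b1_sum=341, weight_max=542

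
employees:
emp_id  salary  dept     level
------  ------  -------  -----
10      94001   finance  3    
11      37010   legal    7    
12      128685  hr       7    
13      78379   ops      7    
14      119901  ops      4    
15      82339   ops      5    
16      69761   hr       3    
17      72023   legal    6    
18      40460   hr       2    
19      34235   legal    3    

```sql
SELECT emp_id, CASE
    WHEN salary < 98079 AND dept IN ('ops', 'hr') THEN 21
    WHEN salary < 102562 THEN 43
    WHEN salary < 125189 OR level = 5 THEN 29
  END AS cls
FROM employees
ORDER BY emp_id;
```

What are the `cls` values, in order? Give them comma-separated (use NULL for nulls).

emp_id=10: salary < 102562 → 43
emp_id=11: salary < 102562 → 43
emp_id=12: (no match → NULL) → NULL
emp_id=13: salary < 98079 AND dept IN ('ops', 'hr') → 21
emp_id=14: salary < 125189 OR level = 5 → 29
emp_id=15: salary < 98079 AND dept IN ('ops', 'hr') → 21
emp_id=16: salary < 98079 AND dept IN ('ops', 'hr') → 21
emp_id=17: salary < 102562 → 43
emp_id=18: salary < 98079 AND dept IN ('ops', 'hr') → 21
emp_id=19: salary < 102562 → 43

43, 43, NULL, 21, 29, 21, 21, 43, 21, 43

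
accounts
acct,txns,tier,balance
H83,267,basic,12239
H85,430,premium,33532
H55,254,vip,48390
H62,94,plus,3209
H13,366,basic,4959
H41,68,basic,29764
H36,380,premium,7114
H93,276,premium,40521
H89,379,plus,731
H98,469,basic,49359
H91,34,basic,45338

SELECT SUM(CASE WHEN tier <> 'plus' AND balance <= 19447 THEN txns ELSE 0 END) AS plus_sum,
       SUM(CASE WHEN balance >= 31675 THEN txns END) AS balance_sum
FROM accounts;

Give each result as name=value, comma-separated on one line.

[plus_sum: tier <> 'plus' AND balance <= 19447]
acct=H83: ✓ → 267
acct=H85: ✗
acct=H55: ✗
acct=H62: ✗
acct=H13: ✓ → 366
acct=H41: ✗
acct=H36: ✓ → 380
acct=H93: ✗
acct=H89: ✗
acct=H98: ✗
acct=H91: ✗
plus_sum = 267 + 366 + 380 = 1013
—
[balance_sum: balance >= 31675]
acct=H83: ✗
acct=H85: ✓ → 430
acct=H55: ✓ → 254
acct=H62: ✗
acct=H13: ✗
acct=H41: ✗
acct=H36: ✗
acct=H93: ✓ → 276
acct=H89: ✗
acct=H98: ✓ → 469
acct=H91: ✓ → 34
balance_sum = 430 + 254 + 276 + 469 + 34 = 1463

plus_sum=1013, balance_sum=1463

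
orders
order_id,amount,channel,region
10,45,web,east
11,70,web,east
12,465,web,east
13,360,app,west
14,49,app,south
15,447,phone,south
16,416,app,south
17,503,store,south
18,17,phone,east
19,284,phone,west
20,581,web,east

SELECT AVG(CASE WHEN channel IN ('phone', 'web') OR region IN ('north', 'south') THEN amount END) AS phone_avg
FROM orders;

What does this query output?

287.7

order_id=10: ✓ → 45
order_id=11: ✓ → 70
order_id=12: ✓ → 465
order_id=13: ✗
order_id=14: ✓ → 49
order_id=15: ✓ → 447
order_id=16: ✓ → 416
order_id=17: ✓ → 503
order_id=18: ✓ → 17
order_id=19: ✓ → 284
order_id=20: ✓ → 581
phone_avg = (45 + 70 + 465 + 49 + 447 + 416 + 503 + 17 + 284 + 581) / 10 = 287.7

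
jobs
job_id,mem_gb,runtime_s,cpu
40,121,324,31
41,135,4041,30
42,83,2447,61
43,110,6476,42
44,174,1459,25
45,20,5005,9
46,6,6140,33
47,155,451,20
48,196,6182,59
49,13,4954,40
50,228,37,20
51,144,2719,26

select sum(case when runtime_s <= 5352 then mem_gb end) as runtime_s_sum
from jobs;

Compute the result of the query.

1073

job_id=40: ✓ → 121
job_id=41: ✓ → 135
job_id=42: ✓ → 83
job_id=43: ✗
job_id=44: ✓ → 174
job_id=45: ✓ → 20
job_id=46: ✗
job_id=47: ✓ → 155
job_id=48: ✗
job_id=49: ✓ → 13
job_id=50: ✓ → 228
job_id=51: ✓ → 144
runtime_s_sum = 121 + 135 + 83 + 174 + 20 + 155 + 13 + 228 + 144 = 1073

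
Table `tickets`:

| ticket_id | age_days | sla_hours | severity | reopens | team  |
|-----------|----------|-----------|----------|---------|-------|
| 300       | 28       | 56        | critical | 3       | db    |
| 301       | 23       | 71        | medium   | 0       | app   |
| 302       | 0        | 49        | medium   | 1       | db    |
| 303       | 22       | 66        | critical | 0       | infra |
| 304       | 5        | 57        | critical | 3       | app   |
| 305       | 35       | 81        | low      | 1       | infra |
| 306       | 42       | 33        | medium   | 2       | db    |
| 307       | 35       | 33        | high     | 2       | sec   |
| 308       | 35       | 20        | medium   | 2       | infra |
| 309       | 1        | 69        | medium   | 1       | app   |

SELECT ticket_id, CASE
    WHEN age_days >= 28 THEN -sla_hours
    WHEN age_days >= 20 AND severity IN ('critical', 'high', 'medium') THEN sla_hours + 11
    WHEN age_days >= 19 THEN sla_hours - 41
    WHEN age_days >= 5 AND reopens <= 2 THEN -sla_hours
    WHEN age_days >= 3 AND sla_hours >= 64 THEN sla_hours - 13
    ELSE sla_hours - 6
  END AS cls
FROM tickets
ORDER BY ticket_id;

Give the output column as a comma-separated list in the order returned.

-56, 82, 43, 77, 51, -81, -33, -33, -20, 63

ticket_id=300: age_days >= 28 → -56
ticket_id=301: age_days >= 20 AND severity IN ('critical', 'high', 'medium') → 82
ticket_id=302: ELSE → 43
ticket_id=303: age_days >= 20 AND severity IN ('critical', 'high', 'medium') → 77
ticket_id=304: ELSE → 51
ticket_id=305: age_days >= 28 → -81
ticket_id=306: age_days >= 28 → -33
ticket_id=307: age_days >= 28 → -33
ticket_id=308: age_days >= 28 → -20
ticket_id=309: ELSE → 63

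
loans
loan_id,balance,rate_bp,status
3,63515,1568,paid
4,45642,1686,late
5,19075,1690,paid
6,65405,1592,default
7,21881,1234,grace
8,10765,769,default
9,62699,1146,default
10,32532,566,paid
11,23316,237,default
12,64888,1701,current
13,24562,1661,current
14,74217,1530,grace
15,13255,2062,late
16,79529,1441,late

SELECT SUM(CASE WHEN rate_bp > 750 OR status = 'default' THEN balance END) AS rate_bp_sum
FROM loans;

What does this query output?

loan_id=3: ✓ → 63515
loan_id=4: ✓ → 45642
loan_id=5: ✓ → 19075
loan_id=6: ✓ → 65405
loan_id=7: ✓ → 21881
loan_id=8: ✓ → 10765
loan_id=9: ✓ → 62699
loan_id=10: ✗
loan_id=11: ✓ → 23316
loan_id=12: ✓ → 64888
loan_id=13: ✓ → 24562
loan_id=14: ✓ → 74217
loan_id=15: ✓ → 13255
loan_id=16: ✓ → 79529
rate_bp_sum = 63515 + 45642 + 19075 + 65405 + 21881 + 10765 + 62699 + 23316 + 64888 + 24562 + 74217 + 13255 + 79529 = 568749

568749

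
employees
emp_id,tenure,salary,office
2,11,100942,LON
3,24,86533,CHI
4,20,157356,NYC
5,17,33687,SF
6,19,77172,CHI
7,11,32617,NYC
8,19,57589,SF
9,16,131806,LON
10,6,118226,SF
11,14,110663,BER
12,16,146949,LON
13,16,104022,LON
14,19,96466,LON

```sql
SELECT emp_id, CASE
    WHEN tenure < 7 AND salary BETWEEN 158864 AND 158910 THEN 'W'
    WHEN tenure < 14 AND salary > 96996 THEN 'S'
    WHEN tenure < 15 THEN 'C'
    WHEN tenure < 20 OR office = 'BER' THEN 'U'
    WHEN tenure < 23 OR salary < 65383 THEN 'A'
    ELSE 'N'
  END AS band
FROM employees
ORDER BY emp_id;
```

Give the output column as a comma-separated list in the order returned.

S, N, A, U, U, C, U, U, S, C, U, U, U

emp_id=2: tenure < 14 AND salary > 96996 → S
emp_id=3: ELSE → N
emp_id=4: tenure < 23 OR salary < 65383 → A
emp_id=5: tenure < 20 OR office = 'BER' → U
emp_id=6: tenure < 20 OR office = 'BER' → U
emp_id=7: tenure < 15 → C
emp_id=8: tenure < 20 OR office = 'BER' → U
emp_id=9: tenure < 20 OR office = 'BER' → U
emp_id=10: tenure < 14 AND salary > 96996 → S
emp_id=11: tenure < 15 → C
emp_id=12: tenure < 20 OR office = 'BER' → U
emp_id=13: tenure < 20 OR office = 'BER' → U
emp_id=14: tenure < 20 OR office = 'BER' → U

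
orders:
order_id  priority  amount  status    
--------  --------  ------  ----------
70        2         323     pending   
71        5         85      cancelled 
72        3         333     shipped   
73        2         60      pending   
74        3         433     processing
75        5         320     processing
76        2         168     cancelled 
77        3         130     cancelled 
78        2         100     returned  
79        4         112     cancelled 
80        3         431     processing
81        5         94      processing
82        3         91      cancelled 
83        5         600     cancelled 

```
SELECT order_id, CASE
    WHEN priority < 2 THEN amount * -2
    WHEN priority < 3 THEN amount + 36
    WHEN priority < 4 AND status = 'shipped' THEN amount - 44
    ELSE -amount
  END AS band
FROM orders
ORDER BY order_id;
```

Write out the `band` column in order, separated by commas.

359, -85, 289, 96, -433, -320, 204, -130, 136, -112, -431, -94, -91, -600

order_id=70: priority < 3 → 359
order_id=71: ELSE → -85
order_id=72: priority < 4 AND status = 'shipped' → 289
order_id=73: priority < 3 → 96
order_id=74: ELSE → -433
order_id=75: ELSE → -320
order_id=76: priority < 3 → 204
order_id=77: ELSE → -130
order_id=78: priority < 3 → 136
order_id=79: ELSE → -112
order_id=80: ELSE → -431
order_id=81: ELSE → -94
order_id=82: ELSE → -91
order_id=83: ELSE → -600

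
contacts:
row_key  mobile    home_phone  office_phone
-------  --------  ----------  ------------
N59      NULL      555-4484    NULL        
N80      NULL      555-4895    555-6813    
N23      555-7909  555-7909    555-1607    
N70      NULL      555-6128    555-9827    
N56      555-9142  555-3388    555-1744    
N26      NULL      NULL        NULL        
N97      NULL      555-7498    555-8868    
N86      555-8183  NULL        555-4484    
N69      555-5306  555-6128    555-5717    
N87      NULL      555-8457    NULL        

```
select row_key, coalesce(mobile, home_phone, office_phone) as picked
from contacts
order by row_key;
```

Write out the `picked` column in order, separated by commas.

row_key=N23: mobile=555-7909 → 555-7909
row_key=N26: mobile=NULL, home_phone=NULL, office_phone=NULL (all NULL) → NULL
row_key=N56: mobile=555-9142 → 555-9142
row_key=N59: mobile=NULL, home_phone=555-4484 → 555-4484
row_key=N69: mobile=555-5306 → 555-5306
row_key=N70: mobile=NULL, home_phone=555-6128 → 555-6128
row_key=N80: mobile=NULL, home_phone=555-4895 → 555-4895
row_key=N86: mobile=555-8183 → 555-8183
row_key=N87: mobile=NULL, home_phone=555-8457 → 555-8457
row_key=N97: mobile=NULL, home_phone=555-7498 → 555-7498

555-7909, NULL, 555-9142, 555-4484, 555-5306, 555-6128, 555-4895, 555-8183, 555-8457, 555-7498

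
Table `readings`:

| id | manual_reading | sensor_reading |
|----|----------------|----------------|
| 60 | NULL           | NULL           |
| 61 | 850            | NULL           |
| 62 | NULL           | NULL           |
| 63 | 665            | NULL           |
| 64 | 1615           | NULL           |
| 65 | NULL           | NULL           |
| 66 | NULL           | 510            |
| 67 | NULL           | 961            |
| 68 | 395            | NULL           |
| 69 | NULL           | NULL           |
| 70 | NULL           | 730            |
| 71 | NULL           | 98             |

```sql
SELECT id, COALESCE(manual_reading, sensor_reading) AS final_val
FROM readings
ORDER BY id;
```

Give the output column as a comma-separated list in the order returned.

NULL, 850, NULL, 665, 1615, NULL, 510, 961, 395, NULL, 730, 98

id=60: manual_reading=NULL, sensor_reading=NULL (all NULL) → NULL
id=61: manual_reading=850 → 850
id=62: manual_reading=NULL, sensor_reading=NULL (all NULL) → NULL
id=63: manual_reading=665 → 665
id=64: manual_reading=1615 → 1615
id=65: manual_reading=NULL, sensor_reading=NULL (all NULL) → NULL
id=66: manual_reading=NULL, sensor_reading=510 → 510
id=67: manual_reading=NULL, sensor_reading=961 → 961
id=68: manual_reading=395 → 395
id=69: manual_reading=NULL, sensor_reading=NULL (all NULL) → NULL
id=70: manual_reading=NULL, sensor_reading=730 → 730
id=71: manual_reading=NULL, sensor_reading=98 → 98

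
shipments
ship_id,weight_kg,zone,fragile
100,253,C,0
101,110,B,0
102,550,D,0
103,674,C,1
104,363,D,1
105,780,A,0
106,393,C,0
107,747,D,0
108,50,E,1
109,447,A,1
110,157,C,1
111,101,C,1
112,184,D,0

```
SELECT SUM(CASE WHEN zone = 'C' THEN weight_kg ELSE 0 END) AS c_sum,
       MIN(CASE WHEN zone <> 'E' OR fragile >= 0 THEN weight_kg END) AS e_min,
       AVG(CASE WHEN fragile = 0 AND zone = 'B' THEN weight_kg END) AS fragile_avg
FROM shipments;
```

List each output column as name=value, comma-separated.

[c_sum: zone = 'C']
ship_id=100: ✓ → 253
ship_id=101: ✗
ship_id=102: ✗
ship_id=103: ✓ → 674
ship_id=104: ✗
ship_id=105: ✗
ship_id=106: ✓ → 393
ship_id=107: ✗
ship_id=108: ✗
ship_id=109: ✗
ship_id=110: ✓ → 157
ship_id=111: ✓ → 101
ship_id=112: ✗
c_sum = 253 + 674 + 393 + 157 + 101 = 1578
—
[e_min: zone <> 'E' OR fragile >= 0]
ship_id=100: ✓ → 253
ship_id=101: ✓ → 110
ship_id=102: ✓ → 550
ship_id=103: ✓ → 674
ship_id=104: ✓ → 363
ship_id=105: ✓ → 780
ship_id=106: ✓ → 393
ship_id=107: ✓ → 747
ship_id=108: ✓ → 50
ship_id=109: ✓ → 447
ship_id=110: ✓ → 157
ship_id=111: ✓ → 101
ship_id=112: ✓ → 184
e_min = MIN(253, 110, 550, 674, 363, 780, 393, 747, 50, 447, 157, 101, 184) = 50
—
[fragile_avg: fragile = 0 AND zone = 'B']
ship_id=100: ✗
ship_id=101: ✓ → 110
ship_id=102: ✗
ship_id=103: ✗
ship_id=104: ✗
ship_id=105: ✗
ship_id=106: ✗
ship_id=107: ✗
ship_id=108: ✗
ship_id=109: ✗
ship_id=110: ✗
ship_id=111: ✗
ship_id=112: ✗
fragile_avg = 110

c_sum=1578, e_min=50, fragile_avg=110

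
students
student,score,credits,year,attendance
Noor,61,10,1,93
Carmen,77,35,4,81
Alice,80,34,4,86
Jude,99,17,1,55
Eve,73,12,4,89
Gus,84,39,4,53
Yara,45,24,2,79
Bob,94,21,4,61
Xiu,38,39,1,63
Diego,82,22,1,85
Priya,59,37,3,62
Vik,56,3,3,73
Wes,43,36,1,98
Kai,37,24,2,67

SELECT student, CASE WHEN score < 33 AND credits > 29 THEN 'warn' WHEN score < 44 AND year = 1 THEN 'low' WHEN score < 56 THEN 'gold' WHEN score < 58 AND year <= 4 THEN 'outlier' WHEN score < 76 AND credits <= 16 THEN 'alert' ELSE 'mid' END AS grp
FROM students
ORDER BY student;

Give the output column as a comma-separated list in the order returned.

mid, mid, mid, mid, alert, mid, mid, gold, alert, mid, outlier, low, low, gold

student=Alice: ELSE → mid
student=Bob: ELSE → mid
student=Carmen: ELSE → mid
student=Diego: ELSE → mid
student=Eve: score < 76 AND credits <= 16 → alert
student=Gus: ELSE → mid
student=Jude: ELSE → mid
student=Kai: score < 56 → gold
student=Noor: score < 76 AND credits <= 16 → alert
student=Priya: ELSE → mid
student=Vik: score < 58 AND year <= 4 → outlier
student=Wes: score < 44 AND year = 1 → low
student=Xiu: score < 44 AND year = 1 → low
student=Yara: score < 56 → gold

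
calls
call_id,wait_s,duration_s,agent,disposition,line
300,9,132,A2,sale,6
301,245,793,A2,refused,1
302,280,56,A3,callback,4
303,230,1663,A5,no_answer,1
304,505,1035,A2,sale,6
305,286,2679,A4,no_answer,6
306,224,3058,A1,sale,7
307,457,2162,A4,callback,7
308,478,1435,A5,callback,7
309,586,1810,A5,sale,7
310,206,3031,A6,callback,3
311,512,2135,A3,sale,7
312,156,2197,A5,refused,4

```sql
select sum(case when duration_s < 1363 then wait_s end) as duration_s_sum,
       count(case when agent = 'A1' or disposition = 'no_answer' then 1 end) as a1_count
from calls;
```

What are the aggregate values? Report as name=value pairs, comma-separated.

duration_s_sum=1039, a1_count=3

[duration_s_sum: duration_s < 1363]
call_id=300: ✓ → 9
call_id=301: ✓ → 245
call_id=302: ✓ → 280
call_id=303: ✗
call_id=304: ✓ → 505
call_id=305: ✗
call_id=306: ✗
call_id=307: ✗
call_id=308: ✗
call_id=309: ✗
call_id=310: ✗
call_id=311: ✗
call_id=312: ✗
duration_s_sum = 9 + 245 + 280 + 505 = 1039
—
[a1_count: agent = 'A1' or disposition = 'no_answer']
call_id=300: ✗
call_id=301: ✗
call_id=302: ✗
call_id=303: ✓ → 1
call_id=304: ✗
call_id=305: ✓ → 1
call_id=306: ✓ → 1
call_id=307: ✗
call_id=308: ✗
call_id=309: ✗
call_id=310: ✗
call_id=311: ✗
call_id=312: ✗
a1_count = COUNT(1, 1, 1) = 3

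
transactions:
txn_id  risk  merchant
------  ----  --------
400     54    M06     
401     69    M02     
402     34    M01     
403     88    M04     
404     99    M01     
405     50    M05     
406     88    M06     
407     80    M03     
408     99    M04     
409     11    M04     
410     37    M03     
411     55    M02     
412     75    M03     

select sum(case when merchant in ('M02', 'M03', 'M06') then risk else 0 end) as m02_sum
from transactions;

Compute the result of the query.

458

txn_id=400: ✓ → 54
txn_id=401: ✓ → 69
txn_id=402: ✗
txn_id=403: ✗
txn_id=404: ✗
txn_id=405: ✗
txn_id=406: ✓ → 88
txn_id=407: ✓ → 80
txn_id=408: ✗
txn_id=409: ✗
txn_id=410: ✓ → 37
txn_id=411: ✓ → 55
txn_id=412: ✓ → 75
m02_sum = 54 + 69 + 88 + 80 + 37 + 55 + 75 = 458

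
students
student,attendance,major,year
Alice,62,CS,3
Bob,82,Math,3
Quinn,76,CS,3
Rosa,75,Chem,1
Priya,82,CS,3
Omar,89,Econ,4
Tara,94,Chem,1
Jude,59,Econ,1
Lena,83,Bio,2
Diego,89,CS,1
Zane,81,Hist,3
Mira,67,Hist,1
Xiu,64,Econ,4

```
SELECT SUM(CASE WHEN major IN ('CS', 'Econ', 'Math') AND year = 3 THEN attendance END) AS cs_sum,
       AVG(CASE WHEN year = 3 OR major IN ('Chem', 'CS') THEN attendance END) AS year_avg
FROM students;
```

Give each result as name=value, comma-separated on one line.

[cs_sum: major IN ('CS', 'Econ', 'Math') AND year = 3]
student=Alice: ✓ → 62
student=Bob: ✓ → 82
student=Quinn: ✓ → 76
student=Rosa: ✗
student=Priya: ✓ → 82
student=Omar: ✗
student=Tara: ✗
student=Jude: ✗
student=Lena: ✗
student=Diego: ✗
student=Zane: ✗
student=Mira: ✗
student=Xiu: ✗
cs_sum = 62 + 82 + 76 + 82 = 302
—
[year_avg: year = 3 OR major IN ('Chem', 'CS')]
student=Alice: ✓ → 62
student=Bob: ✓ → 82
student=Quinn: ✓ → 76
student=Rosa: ✓ → 75
student=Priya: ✓ → 82
student=Omar: ✗
student=Tara: ✓ → 94
student=Jude: ✗
student=Lena: ✗
student=Diego: ✓ → 89
student=Zane: ✓ → 81
student=Mira: ✗
student=Xiu: ✗
year_avg = (62 + 82 + 76 + 75 + 82 + 94 + 89 + 81) / 8 = 80.125

cs_sum=302, year_avg=80.125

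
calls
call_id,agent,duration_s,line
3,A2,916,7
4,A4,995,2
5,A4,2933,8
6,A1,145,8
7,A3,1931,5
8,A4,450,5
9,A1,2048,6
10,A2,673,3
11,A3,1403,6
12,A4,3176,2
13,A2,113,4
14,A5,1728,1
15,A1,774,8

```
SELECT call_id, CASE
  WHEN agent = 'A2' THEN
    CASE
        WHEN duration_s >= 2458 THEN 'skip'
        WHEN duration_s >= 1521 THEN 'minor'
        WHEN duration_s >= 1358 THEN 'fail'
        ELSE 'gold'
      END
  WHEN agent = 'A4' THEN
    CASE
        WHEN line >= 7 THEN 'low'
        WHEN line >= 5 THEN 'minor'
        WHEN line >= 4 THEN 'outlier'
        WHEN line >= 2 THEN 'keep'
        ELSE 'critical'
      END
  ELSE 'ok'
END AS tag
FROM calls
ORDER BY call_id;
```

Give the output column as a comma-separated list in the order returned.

call_id=3: agent='A2' → inner[ELSE] → gold
call_id=4: agent='A4' → inner[line >= 2] → keep
call_id=5: agent='A4' → inner[line >= 7] → low
call_id=6: agent='A1' → outer ELSE → ok
call_id=7: agent='A3' → outer ELSE → ok
call_id=8: agent='A4' → inner[line >= 5] → minor
call_id=9: agent='A1' → outer ELSE → ok
call_id=10: agent='A2' → inner[ELSE] → gold
call_id=11: agent='A3' → outer ELSE → ok
call_id=12: agent='A4' → inner[line >= 2] → keep
call_id=13: agent='A2' → inner[ELSE] → gold
call_id=14: agent='A5' → outer ELSE → ok
call_id=15: agent='A1' → outer ELSE → ok

gold, keep, low, ok, ok, minor, ok, gold, ok, keep, gold, ok, ok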